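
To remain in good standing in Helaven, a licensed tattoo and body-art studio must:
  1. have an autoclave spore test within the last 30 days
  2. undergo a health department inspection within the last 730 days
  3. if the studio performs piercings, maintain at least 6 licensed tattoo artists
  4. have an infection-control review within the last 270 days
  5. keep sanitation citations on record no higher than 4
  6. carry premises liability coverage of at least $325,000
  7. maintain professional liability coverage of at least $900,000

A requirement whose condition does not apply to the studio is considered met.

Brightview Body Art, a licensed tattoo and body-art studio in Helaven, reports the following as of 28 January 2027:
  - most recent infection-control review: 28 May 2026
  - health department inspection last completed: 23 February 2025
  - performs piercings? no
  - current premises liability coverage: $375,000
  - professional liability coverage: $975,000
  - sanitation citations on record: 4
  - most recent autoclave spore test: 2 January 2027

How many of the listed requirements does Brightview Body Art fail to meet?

1. autoclave spore test 26 days ago vs limit 30 → met
2. health department inspection 704 days ago vs limit 730 → met
3. condition 'performs piercings' does not hold → requirement n/a → met
4. infection-control review 245 days ago vs limit 270 → met
5. sanitation citations on record 4 ≤ 4 → met
6. premises liability coverage $375,000 ≥ $325,000 → met
7. professional liability coverage $975,000 ≥ $900,000 → met
Not met: 0 of 7

0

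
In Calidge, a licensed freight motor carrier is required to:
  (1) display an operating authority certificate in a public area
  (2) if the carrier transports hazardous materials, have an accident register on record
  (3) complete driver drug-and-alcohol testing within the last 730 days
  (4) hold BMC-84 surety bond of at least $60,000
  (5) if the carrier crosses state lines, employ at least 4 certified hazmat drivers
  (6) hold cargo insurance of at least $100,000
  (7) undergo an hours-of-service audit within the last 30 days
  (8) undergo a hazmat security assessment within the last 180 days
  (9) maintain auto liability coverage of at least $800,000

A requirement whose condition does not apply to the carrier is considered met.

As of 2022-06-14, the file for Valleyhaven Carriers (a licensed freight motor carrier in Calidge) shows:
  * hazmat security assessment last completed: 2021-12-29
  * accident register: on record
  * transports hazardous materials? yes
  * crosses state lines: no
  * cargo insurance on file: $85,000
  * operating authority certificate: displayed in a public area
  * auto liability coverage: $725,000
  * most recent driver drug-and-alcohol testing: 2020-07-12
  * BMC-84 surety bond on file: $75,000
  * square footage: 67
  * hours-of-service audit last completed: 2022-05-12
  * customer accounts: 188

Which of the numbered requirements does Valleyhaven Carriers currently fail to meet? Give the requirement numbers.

6, 7, 9

1. operating authority certificate present → met
2. condition 'transports hazardous materials' holds; accident register present → met
3. driver drug-and-alcohol testing 702 days ago vs limit 730 → met
4. BMC-84 surety bond $75,000 ≥ $60,000 → met
5. condition 'crosses state lines' does not hold → requirement n/a → met
6. cargo insurance $85,000 < $100,000 → not met
7. hours-of-service audit 33 days ago vs limit 30 → not met
8. hazmat security assessment 167 days ago vs limit 180 → met
9. auto liability coverage $725,000 < $800,000 → not met
Not met: 6, 7, 9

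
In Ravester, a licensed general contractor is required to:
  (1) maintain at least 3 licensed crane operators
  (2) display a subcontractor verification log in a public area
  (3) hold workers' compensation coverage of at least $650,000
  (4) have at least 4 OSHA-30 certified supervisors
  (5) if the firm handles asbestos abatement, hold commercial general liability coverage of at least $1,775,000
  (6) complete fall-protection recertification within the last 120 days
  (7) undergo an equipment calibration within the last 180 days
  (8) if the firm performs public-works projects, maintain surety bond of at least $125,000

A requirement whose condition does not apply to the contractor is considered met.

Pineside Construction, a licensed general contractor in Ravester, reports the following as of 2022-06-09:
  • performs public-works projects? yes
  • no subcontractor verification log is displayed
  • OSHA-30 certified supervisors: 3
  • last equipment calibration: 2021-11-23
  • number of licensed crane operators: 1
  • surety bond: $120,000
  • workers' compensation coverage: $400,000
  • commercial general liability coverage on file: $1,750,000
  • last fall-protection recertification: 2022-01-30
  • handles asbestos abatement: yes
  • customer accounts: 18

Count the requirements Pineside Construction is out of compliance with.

1. licensed crane operators 1 < 3 → not met
2. subcontractor verification log absent → not met
3. workers' compensation coverage $400,000 < $650,000 → not met
4. OSHA-30 certified supervisors 3 < 4 → not met
5. condition 'handles asbestos abatement' holds; commercial general liability coverage $1,750,000 < $1,775,000 → not met
6. fall-protection recertification 130 days ago vs limit 120 → not met
7. equipment calibration 198 days ago vs limit 180 → not met
8. condition 'performs public-works projects' holds; surety bond $120,000 < $125,000 → not met
Not met: 8 of 8

8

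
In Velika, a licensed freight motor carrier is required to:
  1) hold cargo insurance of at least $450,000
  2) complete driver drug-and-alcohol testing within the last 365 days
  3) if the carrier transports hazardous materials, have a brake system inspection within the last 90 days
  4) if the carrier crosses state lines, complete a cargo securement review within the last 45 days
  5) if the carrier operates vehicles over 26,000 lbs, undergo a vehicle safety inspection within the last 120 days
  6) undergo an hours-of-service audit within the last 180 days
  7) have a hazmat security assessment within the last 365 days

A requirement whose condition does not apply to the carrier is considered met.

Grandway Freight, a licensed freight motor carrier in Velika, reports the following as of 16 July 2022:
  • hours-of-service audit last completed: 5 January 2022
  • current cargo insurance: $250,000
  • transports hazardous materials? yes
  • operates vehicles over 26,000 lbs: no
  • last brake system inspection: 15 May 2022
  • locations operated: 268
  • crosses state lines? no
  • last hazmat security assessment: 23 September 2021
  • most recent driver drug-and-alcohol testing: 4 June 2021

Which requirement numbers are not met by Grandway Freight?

1, 2, 6

1. cargo insurance $250,000 < $450,000 → not met
2. driver drug-and-alcohol testing 407 days ago vs limit 365 → not met
3. condition 'transports hazardous materials' holds; brake system inspection 62 days ago vs limit 90 → met
4. condition 'crosses state lines' does not hold → requirement n/a → met
5. condition 'operates vehicles over 26,000 lbs' does not hold → requirement n/a → met
6. hours-of-service audit 192 days ago vs limit 180 → not met
7. hazmat security assessment 296 days ago vs limit 365 → met
Not met: 1, 2, 6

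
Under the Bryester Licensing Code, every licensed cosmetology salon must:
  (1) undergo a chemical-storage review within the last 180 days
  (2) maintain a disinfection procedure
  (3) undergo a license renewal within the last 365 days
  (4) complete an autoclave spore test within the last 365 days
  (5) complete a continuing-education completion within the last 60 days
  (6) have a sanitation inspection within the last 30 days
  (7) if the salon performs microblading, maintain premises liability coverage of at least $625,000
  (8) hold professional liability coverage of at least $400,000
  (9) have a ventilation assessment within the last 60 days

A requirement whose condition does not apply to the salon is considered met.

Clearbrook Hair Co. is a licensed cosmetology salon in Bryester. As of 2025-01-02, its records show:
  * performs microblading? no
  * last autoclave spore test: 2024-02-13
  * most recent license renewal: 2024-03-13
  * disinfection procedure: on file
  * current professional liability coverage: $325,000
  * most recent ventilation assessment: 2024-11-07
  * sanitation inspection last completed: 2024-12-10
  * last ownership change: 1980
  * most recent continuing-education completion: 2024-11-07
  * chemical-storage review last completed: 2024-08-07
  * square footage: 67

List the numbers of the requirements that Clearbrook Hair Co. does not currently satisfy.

8

1. chemical-storage review 148 days ago vs limit 180 → met
2. disinfection procedure present → met
3. license renewal 295 days ago vs limit 365 → met
4. autoclave spore test 324 days ago vs limit 365 → met
5. continuing-education completion 56 days ago vs limit 60 → met
6. sanitation inspection 23 days ago vs limit 30 → met
7. condition 'performs microblading' does not hold → requirement n/a → met
8. professional liability coverage $325,000 < $400,000 → not met
9. ventilation assessment 56 days ago vs limit 60 → met
Not met: 8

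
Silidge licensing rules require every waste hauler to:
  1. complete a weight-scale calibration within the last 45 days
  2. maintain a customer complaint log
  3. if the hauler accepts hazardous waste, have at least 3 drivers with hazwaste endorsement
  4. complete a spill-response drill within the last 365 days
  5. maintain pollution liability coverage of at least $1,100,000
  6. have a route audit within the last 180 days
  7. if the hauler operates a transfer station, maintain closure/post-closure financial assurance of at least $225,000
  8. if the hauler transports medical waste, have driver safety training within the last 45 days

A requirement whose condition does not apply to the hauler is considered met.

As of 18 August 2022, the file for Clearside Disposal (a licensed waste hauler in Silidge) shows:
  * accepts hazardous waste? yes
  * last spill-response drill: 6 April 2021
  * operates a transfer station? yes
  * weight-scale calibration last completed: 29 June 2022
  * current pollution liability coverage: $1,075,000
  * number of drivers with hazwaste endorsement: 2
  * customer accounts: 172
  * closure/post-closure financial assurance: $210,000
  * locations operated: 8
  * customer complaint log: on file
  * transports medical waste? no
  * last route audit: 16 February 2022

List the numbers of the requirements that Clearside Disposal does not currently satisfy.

1, 3, 4, 5, 6, 7

1. weight-scale calibration 50 days ago vs limit 45 → not met
2. customer complaint log present → met
3. condition 'accepts hazardous waste' holds; drivers with hazwaste endorsement 2 < 3 → not met
4. spill-response drill 499 days ago vs limit 365 → not met
5. pollution liability coverage $1,075,000 < $1,100,000 → not met
6. route audit 183 days ago vs limit 180 → not met
7. condition 'operates a transfer station' holds; closure/post-closure financial assurance $210,000 < $225,000 → not met
8. condition 'transports medical waste' does not hold → requirement n/a → met
Not met: 1, 3, 4, 5, 6, 7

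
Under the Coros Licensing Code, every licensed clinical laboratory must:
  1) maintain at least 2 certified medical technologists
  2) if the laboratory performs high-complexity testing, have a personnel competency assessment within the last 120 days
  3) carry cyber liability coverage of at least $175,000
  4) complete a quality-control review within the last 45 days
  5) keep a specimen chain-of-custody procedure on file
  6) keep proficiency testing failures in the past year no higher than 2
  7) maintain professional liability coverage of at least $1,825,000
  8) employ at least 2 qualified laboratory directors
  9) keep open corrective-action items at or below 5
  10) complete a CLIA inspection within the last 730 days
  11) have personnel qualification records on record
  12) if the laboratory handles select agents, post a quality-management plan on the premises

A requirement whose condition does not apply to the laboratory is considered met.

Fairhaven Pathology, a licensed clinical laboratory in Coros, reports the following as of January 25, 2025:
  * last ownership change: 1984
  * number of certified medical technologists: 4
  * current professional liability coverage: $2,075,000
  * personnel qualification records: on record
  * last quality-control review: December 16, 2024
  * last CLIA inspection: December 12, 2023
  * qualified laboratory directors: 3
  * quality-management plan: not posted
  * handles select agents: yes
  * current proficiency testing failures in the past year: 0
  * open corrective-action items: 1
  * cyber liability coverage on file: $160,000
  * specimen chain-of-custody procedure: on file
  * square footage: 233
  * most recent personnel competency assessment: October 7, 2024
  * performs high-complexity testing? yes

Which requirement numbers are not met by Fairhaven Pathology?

3, 12

1. certified medical technologists 4 ≥ 2 → met
2. condition 'performs high-complexity testing' holds; personnel competency assessment 110 days ago vs limit 120 → met
3. cyber liability coverage $160,000 < $175,000 → not met
4. quality-control review 40 days ago vs limit 45 → met
5. specimen chain-of-custody procedure present → met
6. proficiency testing failures in the past year 0 ≤ 2 → met
7. professional liability coverage $2,075,000 ≥ $1,825,000 → met
8. qualified laboratory directors 3 ≥ 2 → met
9. open corrective-action items 1 ≤ 5 → met
10. CLIA inspection 410 days ago vs limit 730 → met
11. personnel qualification records present → met
12. condition 'handles select agents' holds; quality-management plan absent → not met
Not met: 3, 12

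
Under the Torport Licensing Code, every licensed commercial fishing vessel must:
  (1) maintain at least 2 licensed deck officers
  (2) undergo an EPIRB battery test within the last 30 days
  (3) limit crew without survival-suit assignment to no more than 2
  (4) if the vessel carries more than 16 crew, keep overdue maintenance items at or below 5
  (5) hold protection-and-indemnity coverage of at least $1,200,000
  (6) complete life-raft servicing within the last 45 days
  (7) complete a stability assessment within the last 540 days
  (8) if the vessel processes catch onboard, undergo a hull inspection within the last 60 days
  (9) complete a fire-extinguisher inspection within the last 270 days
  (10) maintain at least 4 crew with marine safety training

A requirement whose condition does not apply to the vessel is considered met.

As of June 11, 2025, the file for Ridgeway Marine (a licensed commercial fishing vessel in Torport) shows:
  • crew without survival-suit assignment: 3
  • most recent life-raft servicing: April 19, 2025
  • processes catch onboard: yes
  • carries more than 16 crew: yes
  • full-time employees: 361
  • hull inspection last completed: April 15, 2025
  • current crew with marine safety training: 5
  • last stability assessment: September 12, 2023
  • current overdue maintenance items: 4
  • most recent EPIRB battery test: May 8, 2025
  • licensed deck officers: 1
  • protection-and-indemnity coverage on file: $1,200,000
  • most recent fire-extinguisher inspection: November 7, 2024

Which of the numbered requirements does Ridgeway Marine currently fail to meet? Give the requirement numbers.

1. licensed deck officers 1 < 2 → not met
2. EPIRB battery test 34 days ago vs limit 30 → not met
3. crew without survival-suit assignment 3 > 2 → not met
4. condition 'carries more than 16 crew' holds; overdue maintenance items 4 ≤ 5 → met
5. protection-and-indemnity coverage $1,200,000 ≥ $1,200,000 → met
6. life-raft servicing 53 days ago vs limit 45 → not met
7. stability assessment 638 days ago vs limit 540 → not met
8. condition 'processes catch onboard' holds; hull inspection 57 days ago vs limit 60 → met
9. fire-extinguisher inspection 216 days ago vs limit 270 → met
10. crew with marine safety training 5 ≥ 4 → met
Not met: 1, 2, 3, 6, 7

1, 2, 3, 6, 7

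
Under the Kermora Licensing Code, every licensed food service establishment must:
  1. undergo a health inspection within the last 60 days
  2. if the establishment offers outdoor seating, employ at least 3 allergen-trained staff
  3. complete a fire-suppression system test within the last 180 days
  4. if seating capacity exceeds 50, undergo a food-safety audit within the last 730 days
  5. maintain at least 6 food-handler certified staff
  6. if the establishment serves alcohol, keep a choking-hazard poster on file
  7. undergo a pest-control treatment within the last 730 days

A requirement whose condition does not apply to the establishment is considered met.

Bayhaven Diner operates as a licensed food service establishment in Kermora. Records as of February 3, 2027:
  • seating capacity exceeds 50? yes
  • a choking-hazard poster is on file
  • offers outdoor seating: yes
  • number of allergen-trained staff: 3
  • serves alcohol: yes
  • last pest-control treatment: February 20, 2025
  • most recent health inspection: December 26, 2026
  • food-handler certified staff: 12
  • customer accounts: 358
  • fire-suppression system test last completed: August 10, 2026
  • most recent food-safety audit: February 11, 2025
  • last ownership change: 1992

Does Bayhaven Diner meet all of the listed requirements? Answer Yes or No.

Yes

1. health inspection 39 days ago vs limit 60 → met
2. condition 'offers outdoor seating' holds; allergen-trained staff 3 ≥ 3 → met
3. fire-suppression system test 177 days ago vs limit 180 → met
4. condition 'seating capacity exceeds 50' holds; food-safety audit 722 days ago vs limit 730 → met
5. food-handler certified staff 12 ≥ 6 → met
6. condition 'serves alcohol' holds; choking-hazard poster present → met
7. pest-control treatment 713 days ago vs limit 730 → met
All met.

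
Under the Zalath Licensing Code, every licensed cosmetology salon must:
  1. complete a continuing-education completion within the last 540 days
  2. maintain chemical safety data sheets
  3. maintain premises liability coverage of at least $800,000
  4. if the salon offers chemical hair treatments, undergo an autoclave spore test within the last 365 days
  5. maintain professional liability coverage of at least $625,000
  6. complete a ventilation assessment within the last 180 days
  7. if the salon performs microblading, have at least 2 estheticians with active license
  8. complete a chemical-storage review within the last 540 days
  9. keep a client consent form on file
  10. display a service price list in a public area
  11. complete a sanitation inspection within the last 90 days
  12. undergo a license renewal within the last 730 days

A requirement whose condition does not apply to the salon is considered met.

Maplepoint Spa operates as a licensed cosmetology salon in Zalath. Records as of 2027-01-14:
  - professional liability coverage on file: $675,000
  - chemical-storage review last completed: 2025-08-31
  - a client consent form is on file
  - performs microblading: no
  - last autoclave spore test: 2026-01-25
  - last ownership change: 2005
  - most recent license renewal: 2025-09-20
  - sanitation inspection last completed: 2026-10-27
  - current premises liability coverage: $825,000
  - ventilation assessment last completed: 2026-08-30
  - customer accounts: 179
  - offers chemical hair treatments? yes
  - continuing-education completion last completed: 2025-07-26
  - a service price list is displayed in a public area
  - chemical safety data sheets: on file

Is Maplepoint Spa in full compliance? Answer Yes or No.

1. continuing-education completion 537 days ago vs limit 540 → met
2. chemical safety data sheets present → met
3. premises liability coverage $825,000 ≥ $800,000 → met
4. condition 'offers chemical hair treatments' holds; autoclave spore test 354 days ago vs limit 365 → met
5. professional liability coverage $675,000 ≥ $625,000 → met
6. ventilation assessment 137 days ago vs limit 180 → met
7. condition 'performs microblading' does not hold → requirement n/a → met
8. chemical-storage review 501 days ago vs limit 540 → met
9. client consent form present → met
10. service price list present → met
11. sanitation inspection 79 days ago vs limit 90 → met
12. license renewal 481 days ago vs limit 730 → met
All met.

Yes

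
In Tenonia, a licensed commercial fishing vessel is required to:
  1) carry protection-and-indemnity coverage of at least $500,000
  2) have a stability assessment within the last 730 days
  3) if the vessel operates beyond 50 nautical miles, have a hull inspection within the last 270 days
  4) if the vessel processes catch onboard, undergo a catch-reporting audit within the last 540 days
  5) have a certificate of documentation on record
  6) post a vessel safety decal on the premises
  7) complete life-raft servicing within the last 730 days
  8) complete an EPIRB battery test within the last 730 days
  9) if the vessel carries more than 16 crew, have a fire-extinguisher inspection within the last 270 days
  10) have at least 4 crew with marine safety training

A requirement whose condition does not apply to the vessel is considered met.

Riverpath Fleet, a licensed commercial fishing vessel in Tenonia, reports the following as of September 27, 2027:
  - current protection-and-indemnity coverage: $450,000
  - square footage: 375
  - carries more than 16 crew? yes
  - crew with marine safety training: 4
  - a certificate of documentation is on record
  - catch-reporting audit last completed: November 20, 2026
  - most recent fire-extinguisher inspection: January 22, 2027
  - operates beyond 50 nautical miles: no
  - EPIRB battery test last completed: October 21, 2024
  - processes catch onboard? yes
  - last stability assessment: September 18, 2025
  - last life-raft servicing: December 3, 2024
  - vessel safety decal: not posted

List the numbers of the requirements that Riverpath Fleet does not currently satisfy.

1, 2, 6, 7, 8

1. protection-and-indemnity coverage $450,000 < $500,000 → not met
2. stability assessment 739 days ago vs limit 730 → not met
3. condition 'operates beyond 50 nautical miles' does not hold → requirement n/a → met
4. condition 'processes catch onboard' holds; catch-reporting audit 311 days ago vs limit 540 → met
5. certificate of documentation present → met
6. vessel safety decal absent → not met
7. life-raft servicing 1028 days ago vs limit 730 → not met
8. EPIRB battery test 1071 days ago vs limit 730 → not met
9. condition 'carries more than 16 crew' holds; fire-extinguisher inspection 248 days ago vs limit 270 → met
10. crew with marine safety training 4 ≥ 4 → met
Not met: 1, 2, 6, 7, 8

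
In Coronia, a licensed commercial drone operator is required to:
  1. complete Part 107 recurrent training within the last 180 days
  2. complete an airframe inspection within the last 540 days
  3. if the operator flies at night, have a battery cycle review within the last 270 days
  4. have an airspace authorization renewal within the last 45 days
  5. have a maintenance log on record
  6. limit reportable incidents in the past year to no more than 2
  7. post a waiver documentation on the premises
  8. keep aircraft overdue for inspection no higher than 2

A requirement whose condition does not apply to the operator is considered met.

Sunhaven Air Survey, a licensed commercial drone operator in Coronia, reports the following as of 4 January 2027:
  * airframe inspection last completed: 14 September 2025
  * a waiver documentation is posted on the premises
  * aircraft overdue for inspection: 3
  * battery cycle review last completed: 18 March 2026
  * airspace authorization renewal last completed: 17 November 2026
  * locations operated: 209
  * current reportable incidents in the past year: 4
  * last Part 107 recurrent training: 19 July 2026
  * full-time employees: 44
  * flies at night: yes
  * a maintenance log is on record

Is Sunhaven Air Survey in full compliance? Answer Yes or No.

1. Part 107 recurrent training 169 days ago vs limit 180 → met
2. airframe inspection 477 days ago vs limit 540 → met
3. condition 'flies at night' holds; battery cycle review 292 days ago vs limit 270 → not met
4. airspace authorization renewal 48 days ago vs limit 45 → not met
5. maintenance log present → met
6. reportable incidents in the past year 4 > 2 → not met
7. waiver documentation present → met
8. aircraft overdue for inspection 3 > 2 → not met
Not met: 3, 4, 6, 8

No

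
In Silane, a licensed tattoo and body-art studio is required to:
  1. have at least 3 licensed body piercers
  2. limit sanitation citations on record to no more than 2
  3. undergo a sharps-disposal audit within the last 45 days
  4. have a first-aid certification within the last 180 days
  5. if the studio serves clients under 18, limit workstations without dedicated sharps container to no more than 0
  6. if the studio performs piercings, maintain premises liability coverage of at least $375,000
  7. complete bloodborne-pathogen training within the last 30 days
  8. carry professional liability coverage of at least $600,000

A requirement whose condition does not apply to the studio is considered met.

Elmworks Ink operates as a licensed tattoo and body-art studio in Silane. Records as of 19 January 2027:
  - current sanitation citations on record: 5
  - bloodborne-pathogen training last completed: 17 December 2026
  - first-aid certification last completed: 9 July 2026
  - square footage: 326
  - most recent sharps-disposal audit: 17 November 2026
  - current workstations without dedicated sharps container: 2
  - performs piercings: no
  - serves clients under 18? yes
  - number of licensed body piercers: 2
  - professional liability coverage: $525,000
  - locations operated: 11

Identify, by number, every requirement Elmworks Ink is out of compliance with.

1. licensed body piercers 2 < 3 → not met
2. sanitation citations on record 5 > 2 → not met
3. sharps-disposal audit 63 days ago vs limit 45 → not met
4. first-aid certification 194 days ago vs limit 180 → not met
5. condition 'serves clients under 18' holds; workstations without dedicated sharps container 2 > 0 → not met
6. condition 'performs piercings' does not hold → requirement n/a → met
7. bloodborne-pathogen training 33 days ago vs limit 30 → not met
8. professional liability coverage $525,000 < $600,000 → not met
Not met: 1, 2, 3, 4, 5, 7, 8

1, 2, 3, 4, 5, 7, 8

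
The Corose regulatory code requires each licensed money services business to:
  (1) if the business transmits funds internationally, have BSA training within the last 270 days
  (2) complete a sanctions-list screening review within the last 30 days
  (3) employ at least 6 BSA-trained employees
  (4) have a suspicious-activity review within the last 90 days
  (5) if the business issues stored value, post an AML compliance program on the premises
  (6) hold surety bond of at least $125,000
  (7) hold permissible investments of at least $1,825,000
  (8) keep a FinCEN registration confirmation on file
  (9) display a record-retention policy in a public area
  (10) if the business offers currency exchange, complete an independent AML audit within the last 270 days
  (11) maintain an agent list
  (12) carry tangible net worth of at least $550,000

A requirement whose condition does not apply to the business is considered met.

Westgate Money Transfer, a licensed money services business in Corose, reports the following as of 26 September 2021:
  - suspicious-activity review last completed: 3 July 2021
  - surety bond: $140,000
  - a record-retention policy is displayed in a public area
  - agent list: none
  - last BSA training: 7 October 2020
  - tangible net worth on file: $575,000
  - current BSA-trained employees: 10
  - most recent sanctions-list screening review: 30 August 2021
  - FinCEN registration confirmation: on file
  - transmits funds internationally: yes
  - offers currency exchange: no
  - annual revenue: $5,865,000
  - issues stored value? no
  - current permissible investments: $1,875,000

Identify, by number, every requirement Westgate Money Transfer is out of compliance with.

1, 11

1. condition 'transmits funds internationally' holds; BSA training 354 days ago vs limit 270 → not met
2. sanctions-list screening review 27 days ago vs limit 30 → met
3. BSA-trained employees 10 ≥ 6 → met
4. suspicious-activity review 85 days ago vs limit 90 → met
5. condition 'issues stored value' does not hold → requirement n/a → met
6. surety bond $140,000 ≥ $125,000 → met
7. permissible investments $1,875,000 ≥ $1,825,000 → met
8. FinCEN registration confirmation present → met
9. record-retention policy present → met
10. condition 'offers currency exchange' does not hold → requirement n/a → met
11. agent list absent → not met
12. tangible net worth $575,000 ≥ $550,000 → met
Not met: 1, 11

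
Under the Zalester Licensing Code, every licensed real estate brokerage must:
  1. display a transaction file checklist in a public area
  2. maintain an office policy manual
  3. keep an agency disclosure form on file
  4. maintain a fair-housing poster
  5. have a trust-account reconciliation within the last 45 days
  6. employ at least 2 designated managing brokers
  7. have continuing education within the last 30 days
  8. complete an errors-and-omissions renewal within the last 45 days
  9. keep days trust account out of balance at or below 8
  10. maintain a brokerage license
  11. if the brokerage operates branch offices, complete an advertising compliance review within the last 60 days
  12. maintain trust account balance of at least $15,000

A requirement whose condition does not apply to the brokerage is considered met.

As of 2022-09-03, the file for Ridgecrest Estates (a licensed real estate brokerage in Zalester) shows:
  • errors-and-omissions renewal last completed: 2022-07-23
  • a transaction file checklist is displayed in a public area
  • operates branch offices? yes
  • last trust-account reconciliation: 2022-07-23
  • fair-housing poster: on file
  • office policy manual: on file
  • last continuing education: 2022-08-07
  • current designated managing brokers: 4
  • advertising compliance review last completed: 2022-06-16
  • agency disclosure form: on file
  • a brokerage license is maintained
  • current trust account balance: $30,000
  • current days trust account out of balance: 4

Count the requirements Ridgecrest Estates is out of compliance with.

1. transaction file checklist present → met
2. office policy manual present → met
3. agency disclosure form present → met
4. fair-housing poster present → met
5. trust-account reconciliation 42 days ago vs limit 45 → met
6. designated managing brokers 4 ≥ 2 → met
7. continuing education 27 days ago vs limit 30 → met
8. errors-and-omissions renewal 42 days ago vs limit 45 → met
9. days trust account out of balance 4 ≤ 8 → met
10. brokerage license present → met
11. condition 'operates branch offices' holds; advertising compliance review 79 days ago vs limit 60 → not met
12. trust account balance $30,000 ≥ $15,000 → met
Not met: 1 of 12

1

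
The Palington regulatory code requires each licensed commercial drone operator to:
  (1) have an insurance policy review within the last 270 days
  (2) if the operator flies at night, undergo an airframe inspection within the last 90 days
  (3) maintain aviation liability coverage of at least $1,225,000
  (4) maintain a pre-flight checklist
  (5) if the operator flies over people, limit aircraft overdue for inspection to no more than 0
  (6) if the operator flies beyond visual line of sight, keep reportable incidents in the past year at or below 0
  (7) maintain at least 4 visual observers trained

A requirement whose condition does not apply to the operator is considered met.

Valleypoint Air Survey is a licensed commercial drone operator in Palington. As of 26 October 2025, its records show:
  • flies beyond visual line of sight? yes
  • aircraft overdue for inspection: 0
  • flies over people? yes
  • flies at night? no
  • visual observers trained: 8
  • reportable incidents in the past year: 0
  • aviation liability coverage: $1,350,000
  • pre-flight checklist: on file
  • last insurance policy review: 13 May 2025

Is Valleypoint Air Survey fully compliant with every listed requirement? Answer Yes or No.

Yes

1. insurance policy review 166 days ago vs limit 270 → met
2. condition 'flies at night' does not hold → requirement n/a → met
3. aviation liability coverage $1,350,000 ≥ $1,225,000 → met
4. pre-flight checklist present → met
5. condition 'flies over people' holds; aircraft overdue for inspection 0 ≤ 0 → met
6. condition 'flies beyond visual line of sight' holds; reportable incidents in the past year 0 ≤ 0 → met
7. visual observers trained 8 ≥ 4 → met
All met.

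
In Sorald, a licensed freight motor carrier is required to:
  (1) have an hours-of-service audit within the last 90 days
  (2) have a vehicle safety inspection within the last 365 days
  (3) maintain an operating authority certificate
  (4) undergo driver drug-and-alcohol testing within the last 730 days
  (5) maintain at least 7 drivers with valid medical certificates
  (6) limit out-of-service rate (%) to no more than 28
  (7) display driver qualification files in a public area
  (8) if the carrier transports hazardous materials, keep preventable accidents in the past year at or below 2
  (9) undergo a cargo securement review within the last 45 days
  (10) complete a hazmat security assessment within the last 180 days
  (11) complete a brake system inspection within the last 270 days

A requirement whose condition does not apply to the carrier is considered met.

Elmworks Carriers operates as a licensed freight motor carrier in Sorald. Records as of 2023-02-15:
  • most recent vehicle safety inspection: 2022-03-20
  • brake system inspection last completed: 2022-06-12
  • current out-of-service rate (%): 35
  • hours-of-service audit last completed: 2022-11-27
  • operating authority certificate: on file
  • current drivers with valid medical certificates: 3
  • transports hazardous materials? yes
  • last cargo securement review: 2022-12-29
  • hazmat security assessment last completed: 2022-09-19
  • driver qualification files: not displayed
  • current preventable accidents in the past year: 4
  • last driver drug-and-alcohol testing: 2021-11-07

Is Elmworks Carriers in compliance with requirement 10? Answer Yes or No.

Yes

10. hazmat security assessment 149 days ago vs limit 180 → met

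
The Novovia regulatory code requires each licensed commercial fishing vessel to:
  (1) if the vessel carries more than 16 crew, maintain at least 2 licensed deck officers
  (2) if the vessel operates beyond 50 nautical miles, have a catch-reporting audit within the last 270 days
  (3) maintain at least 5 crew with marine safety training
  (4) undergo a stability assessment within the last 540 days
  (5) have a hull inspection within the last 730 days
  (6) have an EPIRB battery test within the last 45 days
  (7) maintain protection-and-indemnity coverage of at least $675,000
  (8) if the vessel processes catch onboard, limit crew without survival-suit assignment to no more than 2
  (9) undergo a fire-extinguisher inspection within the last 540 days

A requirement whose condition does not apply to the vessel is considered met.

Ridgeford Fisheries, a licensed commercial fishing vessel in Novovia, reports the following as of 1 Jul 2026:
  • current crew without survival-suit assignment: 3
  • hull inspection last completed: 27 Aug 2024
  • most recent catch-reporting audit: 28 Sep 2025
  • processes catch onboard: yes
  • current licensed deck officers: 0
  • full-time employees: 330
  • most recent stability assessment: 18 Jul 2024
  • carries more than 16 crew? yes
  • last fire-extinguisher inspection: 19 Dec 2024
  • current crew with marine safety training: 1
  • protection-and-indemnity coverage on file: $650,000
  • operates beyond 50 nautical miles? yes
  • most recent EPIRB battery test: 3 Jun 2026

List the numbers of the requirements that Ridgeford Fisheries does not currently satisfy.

1, 2, 3, 4, 7, 8, 9

1. condition 'carries more than 16 crew' holds; licensed deck officers 0 < 2 → not met
2. condition 'operates beyond 50 nautical miles' holds; catch-reporting audit 276 days ago vs limit 270 → not met
3. crew with marine safety training 1 < 5 → not met
4. stability assessment 713 days ago vs limit 540 → not met
5. hull inspection 673 days ago vs limit 730 → met
6. EPIRB battery test 28 days ago vs limit 45 → met
7. protection-and-indemnity coverage $650,000 < $675,000 → not met
8. condition 'processes catch onboard' holds; crew without survival-suit assignment 3 > 2 → not met
9. fire-extinguisher inspection 559 days ago vs limit 540 → not met
Not met: 1, 2, 3, 4, 7, 8, 9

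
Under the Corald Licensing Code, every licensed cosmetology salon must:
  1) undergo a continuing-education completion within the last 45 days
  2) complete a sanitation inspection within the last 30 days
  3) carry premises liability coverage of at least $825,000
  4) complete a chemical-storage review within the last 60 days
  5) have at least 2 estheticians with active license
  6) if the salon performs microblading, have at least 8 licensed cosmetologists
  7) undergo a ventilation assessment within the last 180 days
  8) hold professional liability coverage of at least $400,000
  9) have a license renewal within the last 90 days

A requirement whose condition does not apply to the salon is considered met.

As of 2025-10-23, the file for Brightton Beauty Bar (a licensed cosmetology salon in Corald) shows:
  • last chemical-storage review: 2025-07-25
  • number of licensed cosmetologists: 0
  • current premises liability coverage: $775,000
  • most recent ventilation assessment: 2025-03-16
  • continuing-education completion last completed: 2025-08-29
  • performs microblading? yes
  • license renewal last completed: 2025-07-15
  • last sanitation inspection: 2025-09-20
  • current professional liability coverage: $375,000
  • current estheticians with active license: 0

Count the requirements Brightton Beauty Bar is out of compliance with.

1. continuing-education completion 55 days ago vs limit 45 → not met
2. sanitation inspection 33 days ago vs limit 30 → not met
3. premises liability coverage $775,000 < $825,000 → not met
4. chemical-storage review 90 days ago vs limit 60 → not met
5. estheticians with active license 0 < 2 → not met
6. condition 'performs microblading' holds; licensed cosmetologists 0 < 8 → not met
7. ventilation assessment 221 days ago vs limit 180 → not met
8. professional liability coverage $375,000 < $400,000 → not met
9. license renewal 100 days ago vs limit 90 → not met
Not met: 9 of 9

9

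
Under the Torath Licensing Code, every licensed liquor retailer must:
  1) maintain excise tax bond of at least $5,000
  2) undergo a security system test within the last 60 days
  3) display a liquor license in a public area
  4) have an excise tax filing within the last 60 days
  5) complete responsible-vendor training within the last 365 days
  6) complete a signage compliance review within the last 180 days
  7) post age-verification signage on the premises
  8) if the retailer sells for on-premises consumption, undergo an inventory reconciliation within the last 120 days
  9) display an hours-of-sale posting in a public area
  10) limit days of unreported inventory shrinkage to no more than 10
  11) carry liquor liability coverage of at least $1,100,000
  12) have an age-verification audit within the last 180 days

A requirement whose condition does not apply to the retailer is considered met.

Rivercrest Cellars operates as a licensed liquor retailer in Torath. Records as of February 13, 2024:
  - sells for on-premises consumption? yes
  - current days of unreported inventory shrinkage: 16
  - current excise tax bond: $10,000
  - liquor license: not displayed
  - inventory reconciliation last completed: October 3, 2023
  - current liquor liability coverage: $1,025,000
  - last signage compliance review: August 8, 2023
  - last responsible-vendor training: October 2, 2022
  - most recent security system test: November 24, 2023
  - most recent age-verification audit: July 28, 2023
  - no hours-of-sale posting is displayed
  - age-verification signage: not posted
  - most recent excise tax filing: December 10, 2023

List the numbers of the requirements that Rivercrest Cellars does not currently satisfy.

2, 3, 4, 5, 6, 7, 8, 9, 10, 11, 12

1. excise tax bond $10,000 ≥ $5,000 → met
2. security system test 81 days ago vs limit 60 → not met
3. liquor license absent → not met
4. excise tax filing 65 days ago vs limit 60 → not met
5. responsible-vendor training 499 days ago vs limit 365 → not met
6. signage compliance review 189 days ago vs limit 180 → not met
7. age-verification signage absent → not met
8. condition 'sells for on-premises consumption' holds; inventory reconciliation 133 days ago vs limit 120 → not met
9. hours-of-sale posting absent → not met
10. days of unreported inventory shrinkage 16 > 10 → not met
11. liquor liability coverage $1,025,000 < $1,100,000 → not met
12. age-verification audit 200 days ago vs limit 180 → not met
Not met: 2, 3, 4, 5, 6, 7, 8, 9, 10, 11, 12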